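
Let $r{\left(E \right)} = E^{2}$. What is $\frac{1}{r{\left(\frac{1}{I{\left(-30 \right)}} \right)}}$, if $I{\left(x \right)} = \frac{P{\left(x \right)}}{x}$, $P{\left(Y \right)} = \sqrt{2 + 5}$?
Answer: $\frac{7}{900} \approx 0.0077778$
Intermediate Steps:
$P{\left(Y \right)} = \sqrt{7}$
$I{\left(x \right)} = \frac{\sqrt{7}}{x}$
$\frac{1}{r{\left(\frac{1}{I{\left(-30 \right)}} \right)}} = \frac{1}{\left(\frac{1}{\sqrt{7} \frac{1}{-30}}\right)^{2}} = \frac{1}{\left(\frac{1}{\sqrt{7} \left(- \frac{1}{30}\right)}\right)^{2}} = \frac{1}{\left(\frac{1}{\left(- \frac{1}{30}\right) \sqrt{7}}\right)^{2}} = \frac{1}{\left(- \frac{30 \sqrt{7}}{7}\right)^{2}} = \frac{1}{\frac{900}{7}} = \frac{7}{900}$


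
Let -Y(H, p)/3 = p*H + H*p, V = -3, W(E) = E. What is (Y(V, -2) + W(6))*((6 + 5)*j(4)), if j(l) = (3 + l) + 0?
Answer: -2310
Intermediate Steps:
Y(H, p) = -6*H*p (Y(H, p) = -3*(p*H + H*p) = -3*(H*p + H*p) = -6*H*p)
j(l) = 3 + l
(Y(V, -2) + W(6))*((6 + 5)*j(4)) = (-6*(-3)*(-2) + 6)*((6 + 5)*(3 + 4)) = (-36 + 6)*(11*7) = -30*77 = -2310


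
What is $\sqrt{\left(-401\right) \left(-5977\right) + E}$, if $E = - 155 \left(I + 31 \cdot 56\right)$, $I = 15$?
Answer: $2 \sqrt{531343} \approx 1457.9$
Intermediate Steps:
$E = -271405$ ($E = - 155 \left(15 + 31 \cdot 56\right) = - 155 \left(15 + 1736\right) = \left(-155\right) 1751 = -271405$)
$\sqrt{\left(-401\right) \left(-5977\right) + E} = \sqrt{\left(-401\right) \left(-5977\right) - 271405} = \sqrt{2396777 - 271405} = \sqrt{2125372} = 2 \sqrt{531343}$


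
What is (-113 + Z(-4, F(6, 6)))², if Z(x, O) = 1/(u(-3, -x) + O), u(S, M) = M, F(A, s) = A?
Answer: 1274641/100 ≈ 12746.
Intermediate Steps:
Z(x, O) = 1/(O - x) (Z(x, O) = 1/(-x + O) = 1/(O - x))
(-113 + Z(-4, F(6, 6)))² = (-113 + 1/(6 - 1*(-4)))² = (-113 + 1/(6 + 4))² = (-113 + 1/10)² = (-113 + ⅒)² = (-1129/10)² = 1274641/100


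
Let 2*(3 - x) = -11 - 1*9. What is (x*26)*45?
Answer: 15210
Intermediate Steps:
x = 13 (x = 3 - (-11 - 1*9)/2 = 3 - (-11 - 9)/2 = 3 - ½*(-20) = 3 + 10 = 13)
(x*26)*45 = (13*26)*45 = 338*45 = 15210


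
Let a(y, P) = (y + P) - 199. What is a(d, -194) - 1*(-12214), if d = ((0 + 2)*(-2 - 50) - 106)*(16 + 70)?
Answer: -6239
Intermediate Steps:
d = -18060 (d = (2*(-52) - 106)*86 = (-104 - 106)*86 = -210*86 = -18060)
a(y, P) = -199 + P + y (a(y, P) = (P + y) - 199 = -199 + P + y)
a(d, -194) - 1*(-12214) = (-199 - 194 - 18060) - 1*(-12214) = -18453 + 12214 = -6239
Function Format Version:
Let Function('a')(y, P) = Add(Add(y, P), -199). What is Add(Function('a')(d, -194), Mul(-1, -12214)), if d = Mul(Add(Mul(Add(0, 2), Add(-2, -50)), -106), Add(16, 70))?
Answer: -6239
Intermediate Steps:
d = -18060 (d = Mul(Add(Mul(2, -52), -106), 86) = Mul(Add(-104, -106), 86) = Mul(-210, 86) = -18060)
Function('a')(y, P) = Add(-199, P, y) (Function('a')(y, P) = Add(Add(P, y), -199) = Add(-199, P, y))
Add(Function('a')(d, -194), Mul(-1, -12214)) = Add(Add(-199, -194, -18060), Mul(-1, -12214)) = Add(-18453, 12214) = -6239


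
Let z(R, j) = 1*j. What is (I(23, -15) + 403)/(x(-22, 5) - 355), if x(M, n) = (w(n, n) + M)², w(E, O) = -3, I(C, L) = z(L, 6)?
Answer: 409/270 ≈ 1.5148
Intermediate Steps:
z(R, j) = j
I(C, L) = 6
x(M, n) = (-3 + M)²
(I(23, -15) + 403)/(x(-22, 5) - 355) = (6 + 403)/((-3 - 22)² - 355) = 409/((-25)² - 355) = 409/(625 - 355) = 409/270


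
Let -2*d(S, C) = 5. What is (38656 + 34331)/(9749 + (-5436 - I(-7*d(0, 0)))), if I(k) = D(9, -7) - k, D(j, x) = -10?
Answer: 145974/8681 ≈ 16.815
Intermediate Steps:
d(S, C) = -5/2 (d(S, C) = -½*5 = -5/2)
I(k) = -10 - k
(38656 + 34331)/(9749 + (-5436 - I(-7*d(0, 0)))) = (38656 + 34331)/(9749 + (-5436 - (-10 - (-7)*(-5)/2))) = 72987/(9749 + (-5436 - (-10 - 1*35/2))) = 72987/(9749 + (-5436 - (-10 - 35/2))) = 72987/(9749 + (-5436 - 1*(-55/2))) = 72987/(9749 + (-5436 + 55/2)) = 72987/(9749 - 10817/2) = 72987/(8681/2) = 72987*(2/8681) = 145974/8681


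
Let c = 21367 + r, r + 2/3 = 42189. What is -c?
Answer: -190666/3 ≈ -63555.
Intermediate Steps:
r = 126565/3 (r = -2/3 + 42189 = 126565/3 ≈ 42188.)
c = 190666/3 (c = 21367 + 126565/3 = 190666/3 ≈ 63555.)
-c = -1*190666/3 = -190666/3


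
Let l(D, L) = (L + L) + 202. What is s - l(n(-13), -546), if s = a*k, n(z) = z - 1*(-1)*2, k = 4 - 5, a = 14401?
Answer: -13511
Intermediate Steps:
k = -1
n(z) = 2 + z (n(z) = z + 1*2 = z + 2 = 2 + z)
l(D, L) = 202 + 2*L (l(D, L) = 2*L + 202 = 202 + 2*L)
s = -14401 (s = 14401*(-1) = -14401)
s - l(n(-13), -546) = -14401 - (202 + 2*(-546)) = -14401 - (202 - 1092) = -14401 - 1*(-890) = -14401 + 890 = -13511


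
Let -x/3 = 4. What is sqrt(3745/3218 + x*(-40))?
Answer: sqrt(4982702930)/3218 ≈ 21.935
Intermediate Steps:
x = -12 (x = -3*4 = -12)
sqrt(3745/3218 + x*(-40)) = sqrt(3745/3218 - 12*(-40)) = sqrt(3745*(1/3218) + 480) = sqrt(3745/3218 + 480) = sqrt(1548385/3218) = sqrt(4982702930)/3218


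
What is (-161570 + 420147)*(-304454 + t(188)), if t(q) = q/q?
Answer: -78724543381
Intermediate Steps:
t(q) = 1
(-161570 + 420147)*(-304454 + t(188)) = (-161570 + 420147)*(-304454 + 1) = 258577*(-304453) = -78724543381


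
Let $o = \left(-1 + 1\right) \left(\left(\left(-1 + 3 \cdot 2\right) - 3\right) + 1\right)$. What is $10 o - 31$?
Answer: $-31$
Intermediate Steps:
$o = 0$ ($o = 0 \left(\left(\left(-1 + 6\right) - 3\right) + 1\right) = 0 \left(\left(5 - 3\right) + 1\right) = 0 \left(2 + 1\right) = 0 \cdot 3 = 0$)
$10 o - 31 = 10 \cdot 0 - 31 = 0 - 31 = -31$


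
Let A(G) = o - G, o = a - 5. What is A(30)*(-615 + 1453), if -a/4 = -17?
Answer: 27654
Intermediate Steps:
a = 68 (a = -4*(-17) = 68)
o = 63 (o = 68 - 5 = 63)
A(G) = 63 - G
A(30)*(-615 + 1453) = (63 - 1*30)*(-615 + 1453) = (63 - 30)*838 = 33*838 = 27654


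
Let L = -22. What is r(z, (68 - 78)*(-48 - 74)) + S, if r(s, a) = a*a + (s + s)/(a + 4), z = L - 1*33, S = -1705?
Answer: 909857285/612 ≈ 1.4867e+6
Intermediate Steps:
z = -55 (z = -22 - 1*33 = -22 - 33 = -55)
r(s, a) = a² + 2*s/(4 + a) (r(s, a) = a² + (2*s)/(4 + a) = a² + 2*s/(4 + a))
r(z, (68 - 78)*(-48 - 74)) + S = (((68 - 78)*(-48 - 74))³ + 2*(-55) + 4*((68 - 78)*(-48 - 74))²)/(4 + (68 - 78)*(-48 - 74)) - 1705 = ((-10*(-122))³ - 110 + 4*(-10*(-122))²)/(4 - 10*(-122)) - 1705 = (1220³ - 110 + 4*1220²)/(4 + 1220) - 1705 = (1815848000 - 110 + 4*1488400)/1224 - 1705 = (1815848000 - 110 + 5953600)/1224 - 1705 = (1/1224)*1821801490 - 1705 = 910900745/612 - 1705 = 909857285/612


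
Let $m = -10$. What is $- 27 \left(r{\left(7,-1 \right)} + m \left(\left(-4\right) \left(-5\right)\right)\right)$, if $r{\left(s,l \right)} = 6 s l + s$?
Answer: $6345$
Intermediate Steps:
$r{\left(s,l \right)} = s + 6 l s$ ($r{\left(s,l \right)} = 6 l s + s = s + 6 l s$)
$- 27 \left(r{\left(7,-1 \right)} + m \left(\left(-4\right) \left(-5\right)\right)\right) = - 27 \left(7 \left(1 + 6 \left(-1\right)\right) - 10 \left(\left(-4\right) \left(-5\right)\right)\right) = - 27 \left(7 \left(1 - 6\right) - 200\right) = - 27 \left(7 \left(-5\right) - 200\right) = - 27 \left(-35 - 200\right) = \left(-27\right) \left(-235\right) = 6345$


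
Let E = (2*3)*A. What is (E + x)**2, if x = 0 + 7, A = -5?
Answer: 529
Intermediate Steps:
E = -30 (E = (2*3)*(-5) = 6*(-5) = -30)
x = 7
(E + x)**2 = (-30 + 7)**2 = (-23)**2 = 529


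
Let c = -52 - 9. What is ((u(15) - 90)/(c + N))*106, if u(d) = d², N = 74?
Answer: 14310/13 ≈ 1100.8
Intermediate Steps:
c = -61
((u(15) - 90)/(c + N))*106 = ((15² - 90)/(-61 + 74))*106 = ((225 - 90)/13)*106 = (135*(1/13))*106 = (135/13)*106 = 14310/13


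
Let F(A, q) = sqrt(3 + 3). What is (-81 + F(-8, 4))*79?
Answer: -6399 + 79*sqrt(6) ≈ -6205.5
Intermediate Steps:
F(A, q) = sqrt(6)
(-81 + F(-8, 4))*79 = (-81 + sqrt(6))*79 = -6399 + 79*sqrt(6)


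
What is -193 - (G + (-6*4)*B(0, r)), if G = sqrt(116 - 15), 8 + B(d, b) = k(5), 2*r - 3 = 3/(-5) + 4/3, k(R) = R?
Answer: -265 - sqrt(101) ≈ -275.05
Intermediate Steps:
r = 28/15 (r = 3/2 + (3/(-5) + 4/3)/2 = 3/2 + (3*(-1/5) + 4*(1/3))/2 = 3/2 + (-3/5 + 4/3)/2 = 3/2 + (1/2)*(11/15) = 3/2 + 11/30 = 28/15 ≈ 1.8667)
B(d, b) = -3 (B(d, b) = -8 + 5 = -3)
G = sqrt(101) ≈ 10.050
-193 - (G + (-6*4)*B(0, r)) = -193 - (sqrt(101) - 6*4*(-3)) = -193 - (sqrt(101) - 24*(-3)) = -193 - (sqrt(101) + 72) = -193 - (72 + sqrt(101)) = -193 + (-72 - sqrt(101)) = -265 - sqrt(101)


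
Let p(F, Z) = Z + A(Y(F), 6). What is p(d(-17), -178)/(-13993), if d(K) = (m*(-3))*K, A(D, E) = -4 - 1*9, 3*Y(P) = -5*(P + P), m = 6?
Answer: 191/13993 ≈ 0.013650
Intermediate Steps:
Y(P) = -10*P/3 (Y(P) = (-5*(P + P))/3 = (-10*P)/3 = -10*P/3)
A(D, E) = -13 (A(D, E) = -4 - 9 = -13)
d(K) = -18*K (d(K) = (6*(-3))*K = -18*K)
p(F, Z) = -13 + Z (p(F, Z) = Z - 13 = -13 + Z)
p(d(-17), -178)/(-13993) = (-13 - 178)/(-13993) = -191*(-1/13993) = 191/13993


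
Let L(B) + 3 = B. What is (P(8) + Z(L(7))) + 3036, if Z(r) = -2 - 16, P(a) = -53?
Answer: 2965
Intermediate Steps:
L(B) = -3 + B
Z(r) = -18
(P(8) + Z(L(7))) + 3036 = (-53 - 18) + 3036 = -71 + 3036 = 2965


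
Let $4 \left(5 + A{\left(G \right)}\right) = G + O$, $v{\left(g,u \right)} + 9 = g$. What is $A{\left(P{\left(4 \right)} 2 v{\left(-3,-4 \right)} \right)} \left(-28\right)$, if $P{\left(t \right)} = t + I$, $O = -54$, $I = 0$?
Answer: $1190$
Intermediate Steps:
$P{\left(t \right)} = t$ ($P{\left(t \right)} = t + 0 = t$)
$v{\left(g,u \right)} = -9 + g$
$A{\left(G \right)} = - \frac{37}{2} + \frac{G}{4}$ ($A{\left(G \right)} = -5 + \frac{G - 54}{4} = -5 + \frac{-54 + G}{4} = -5 + \left(- \frac{27}{2} + \frac{G}{4}\right) = - \frac{37}{2} + \frac{G}{4}$)
$A{\left(P{\left(4 \right)} 2 v{\left(-3,-4 \right)} \right)} \left(-28\right) = \left(- \frac{37}{2} + \frac{4 \cdot 2 \left(-9 - 3\right)}{4}\right) \left(-28\right) = \left(- \frac{37}{2} + \frac{8 \left(-12\right)}{4}\right) \left(-28\right) = \left(- \frac{37}{2} + \frac{1}{4} \left(-96\right)\right) \left(-28\right) = \left(- \frac{37}{2} - 24\right) \left(-28\right) = \left(- \frac{85}{2}\right) \left(-28\right) = 1190$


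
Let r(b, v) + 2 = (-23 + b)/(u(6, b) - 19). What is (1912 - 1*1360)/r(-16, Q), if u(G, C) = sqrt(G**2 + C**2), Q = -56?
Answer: -110952/389 + 14352*sqrt(73)/389 ≈ 30.004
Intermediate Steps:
u(G, C) = sqrt(C**2 + G**2)
r(b, v) = -2 + (-23 + b)/(-19 + sqrt(36 + b**2)) (r(b, v) = -2 + (-23 + b)/(sqrt(b**2 + 6**2) - 19) = -2 + (-23 + b)/(sqrt(b**2 + 36) - 19) = -2 + (-23 + b)/(sqrt(36 + b**2) - 19) = -2 + (-23 + b)/(-19 + sqrt(36 + b**2)))
(1912 - 1*1360)/r(-16, Q) = (1912 - 1*1360)/(((15 - 16 - 2*sqrt(36 + (-16)**2))/(-19 + sqrt(36 + (-16)**2)))) = (1912 - 1360)/(((15 - 16 - 2*sqrt(36 + 256))/(-19 + sqrt(36 + 256)))) = 552/(((15 - 16 - 4*sqrt(73))/(-19 + sqrt(292)))) = 552/(((15 - 16 - 4*sqrt(73))/(-19 + 2*sqrt(73)))) = 552/(((-1 - 4*sqrt(73))/(-19 + 2*sqrt(73)))) = 552*((-19 + 2*sqrt(73))/(-1 - 4*sqrt(73))) = 552*(-19 + 2*sqrt(73))/(-1 - 4*sqrt(73))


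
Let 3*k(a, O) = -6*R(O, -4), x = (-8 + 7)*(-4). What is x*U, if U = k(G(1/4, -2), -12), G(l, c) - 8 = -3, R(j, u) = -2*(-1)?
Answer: -16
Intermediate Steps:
R(j, u) = 2
G(l, c) = 5 (G(l, c) = 8 - 3 = 5)
x = 4 (x = -1*(-4) = 4)
k(a, O) = -4 (k(a, O) = (-6*2)/3 = (⅓)*(-12) = -4)
U = -4
x*U = 4*(-4) = -16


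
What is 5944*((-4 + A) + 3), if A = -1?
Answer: -11888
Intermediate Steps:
5944*((-4 + A) + 3) = 5944*((-4 - 1) + 3) = 5944*(-5 + 3) = 5944*(-2) = -11888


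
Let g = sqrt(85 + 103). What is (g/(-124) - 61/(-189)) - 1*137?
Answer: -25832/189 - sqrt(47)/62 ≈ -136.79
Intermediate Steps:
g = 2*sqrt(47) (g = sqrt(188) = 2*sqrt(47) ≈ 13.711)
(g/(-124) - 61/(-189)) - 1*137 = ((2*sqrt(47))/(-124) - 61/(-189)) - 1*137 = ((2*sqrt(47))*(-1/124) - 61*(-1/189)) - 137 = (-sqrt(47)/62 + 61/189) - 137 = (61/189 - sqrt(47)/62) - 137 = -25832/189 - sqrt(47)/62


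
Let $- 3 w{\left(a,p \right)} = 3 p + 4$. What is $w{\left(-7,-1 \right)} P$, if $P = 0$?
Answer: $0$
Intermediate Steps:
$w{\left(a,p \right)} = - \frac{4}{3} - p$ ($w{\left(a,p \right)} = - \frac{3 p + 4}{3} = - \frac{4 + 3 p}{3} = - \frac{4}{3} - p$)
$w{\left(-7,-1 \right)} P = \left(- \frac{4}{3} - -1\right) 0 = \left(- \frac{4}{3} + 1\right) 0 = \left(- \frac{1}{3}\right) 0 = 0$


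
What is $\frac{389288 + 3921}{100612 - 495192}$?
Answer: $- \frac{393209}{394580} \approx -0.99653$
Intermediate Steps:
$\frac{389288 + 3921}{100612 - 495192} = \frac{393209}{-394580} = 393209 \left(- \frac{1}{394580}\right) = - \frac{393209}{394580}$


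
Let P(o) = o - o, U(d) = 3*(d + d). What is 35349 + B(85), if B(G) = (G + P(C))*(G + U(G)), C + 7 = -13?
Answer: 85924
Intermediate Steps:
C = -20 (C = -7 - 13 = -20)
U(d) = 6*d (U(d) = 3*(2*d) = 6*d)
P(o) = 0
B(G) = 7*G² (B(G) = (G + 0)*(G + 6*G) = G*(7*G) = 7*G²)
35349 + B(85) = 35349 + 7*85² = 35349 + 7*7225 = 35349 + 50575 = 85924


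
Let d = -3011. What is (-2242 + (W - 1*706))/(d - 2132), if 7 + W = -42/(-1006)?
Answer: 1486344/2586929 ≈ 0.57456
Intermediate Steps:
W = -3500/503 (W = -7 - 42/(-1006) = -7 - 42*(-1/1006) = -7 + 21/503 = -3500/503 ≈ -6.9583)
(-2242 + (W - 1*706))/(d - 2132) = (-2242 + (-3500/503 - 1*706))/(-3011 - 2132) = (-2242 + (-3500/503 - 706))/(-5143) = (-2242 - 358618/503)*(-1/5143) = -1486344/503*(-1/5143) = 1486344/2586929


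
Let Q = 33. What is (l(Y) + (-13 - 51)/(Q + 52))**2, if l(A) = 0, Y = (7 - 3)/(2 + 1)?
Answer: 4096/7225 ≈ 0.56692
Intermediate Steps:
Y = 4/3 ≈ 1.3333
(l(Y) + (-13 - 51)/(Q + 52))**2 = (0 + (-13 - 51)/(33 + 52))**2 = (0 - 64/85)**2 = (-64/85)**2 = 4096/7225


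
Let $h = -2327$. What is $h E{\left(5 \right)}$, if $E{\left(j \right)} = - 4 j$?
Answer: $46540$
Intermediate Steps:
$h E{\left(5 \right)} = - 2327 \left(\left(-4\right) 5\right) = \left(-2327\right) \left(-20\right) = 46540$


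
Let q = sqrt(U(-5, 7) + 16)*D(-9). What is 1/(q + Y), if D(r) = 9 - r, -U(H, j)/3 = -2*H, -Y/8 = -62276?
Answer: 62276/31026401975 - 9*I*sqrt(14)/124105607900 ≈ 2.0072e-6 - 2.7134e-10*I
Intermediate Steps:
Y = 498208 (Y = -8*(-62276) = 498208)
U(H, j) = 6*H (U(H, j) = -(-6)*H = 6*H)
q = 18*I*sqrt(14) (q = sqrt(6*(-5) + 16)*(9 - 1*(-9)) = sqrt(-30 + 16)*(9 + 9) = sqrt(-14)*18 = (I*sqrt(14))*18 = 18*I*sqrt(14) ≈ 67.35*I)
1/(q + Y) = 1/(18*I*sqrt(14) + 498208) = 1/(498208 + 18*I*sqrt(14))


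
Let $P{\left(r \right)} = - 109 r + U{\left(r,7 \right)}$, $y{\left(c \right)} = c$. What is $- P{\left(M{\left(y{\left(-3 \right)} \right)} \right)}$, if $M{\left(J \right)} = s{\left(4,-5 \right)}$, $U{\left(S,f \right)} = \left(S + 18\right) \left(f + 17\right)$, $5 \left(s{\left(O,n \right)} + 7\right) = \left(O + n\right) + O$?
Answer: $-976$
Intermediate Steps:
$s{\left(O,n \right)} = -7 + \frac{n}{5} + \frac{2 O}{5}$ ($s{\left(O,n \right)} = -7 + \frac{\left(O + n\right) + O}{5} = -7 + \frac{n + 2 O}{5} = -7 + \left(\frac{n}{5} + \frac{2 O}{5}\right) = -7 + \frac{n}{5} + \frac{2 O}{5}$)
$U{\left(S,f \right)} = \left(17 + f\right) \left(18 + S\right)$ ($U{\left(S,f \right)} = \left(18 + S\right) \left(17 + f\right) = \left(17 + f\right) \left(18 + S\right)$)
$M{\left(J \right)} = - \frac{32}{5}$ ($M{\left(J \right)} = -7 + \frac{1}{5} \left(-5\right) + \frac{2}{5} \cdot 4 = -7 - 1 + \frac{8}{5} = - \frac{32}{5}$)
$P{\left(r \right)} = 432 - 85 r$ ($P{\left(r \right)} = - 109 r + \left(306 + 17 r + 18 \cdot 7 + r 7\right) = - 109 r + \left(306 + 17 r + 126 + 7 r\right) = - 109 r + \left(432 + 24 r\right) = 432 - 85 r$)
$- P{\left(M{\left(y{\left(-3 \right)} \right)} \right)} = - (432 - -544) = - (432 + 544) = \left(-1\right) 976 = -976$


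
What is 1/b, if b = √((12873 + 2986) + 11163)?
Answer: √27022/27022 ≈ 0.0060833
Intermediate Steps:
b = √27022 (b = √(15859 + 11163) = √27022 ≈ 164.38)
1/b = 1/(√27022) = √27022/27022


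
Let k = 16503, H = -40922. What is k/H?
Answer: -16503/40922 ≈ -0.40328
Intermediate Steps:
k/H = 16503/(-40922) = 16503*(-1/40922) = -16503/40922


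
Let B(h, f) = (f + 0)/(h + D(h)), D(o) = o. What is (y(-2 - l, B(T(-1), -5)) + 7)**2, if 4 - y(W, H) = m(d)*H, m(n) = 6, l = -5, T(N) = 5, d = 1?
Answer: 196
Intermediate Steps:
B(h, f) = f/(2*h) (B(h, f) = (f + 0)/(h + h) = f/((2*h)) = f*(1/(2*h)) = f/(2*h))
y(W, H) = 4 - 6*H
(y(-2 - l, B(T(-1), -5)) + 7)**2 = ((4 - 3*(-5)/5) + 7)**2 = ((4 - 6*(-1/2)) + 7)**2 = ((4 + 3) + 7)**2 = (7 + 7)**2 = 14**2 = 196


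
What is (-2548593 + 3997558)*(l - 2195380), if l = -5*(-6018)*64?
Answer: -390669943300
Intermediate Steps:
l = 1925760 (l = 30090*64 = 1925760)
(-2548593 + 3997558)*(l - 2195380) = (-2548593 + 3997558)*(1925760 - 2195380) = 1448965*(-269620) = -390669943300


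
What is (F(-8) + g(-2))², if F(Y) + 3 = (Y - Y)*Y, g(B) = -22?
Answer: 625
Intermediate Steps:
F(Y) = -3 (F(Y) = -3 + (Y - Y)*Y = -3 + 0*Y = -3 + 0 = -3)
(F(-8) + g(-2))² = (-3 - 22)² = (-25)² = 625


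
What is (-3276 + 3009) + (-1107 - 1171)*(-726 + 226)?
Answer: 1138733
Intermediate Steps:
(-3276 + 3009) + (-1107 - 1171)*(-726 + 226) = -267 - 2278*(-500) = -267 + 1139000 = 1138733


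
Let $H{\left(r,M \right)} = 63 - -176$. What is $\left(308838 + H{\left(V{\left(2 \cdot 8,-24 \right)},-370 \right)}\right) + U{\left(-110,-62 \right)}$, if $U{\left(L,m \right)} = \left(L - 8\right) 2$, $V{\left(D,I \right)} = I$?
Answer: $308841$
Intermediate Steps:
$U{\left(L,m \right)} = -16 + 2 L$ ($U{\left(L,m \right)} = \left(-8 + L\right) 2 = -16 + 2 L$)
$H{\left(r,M \right)} = 239$ ($H{\left(r,M \right)} = 63 + 176 = 239$)
$\left(308838 + H{\left(V{\left(2 \cdot 8,-24 \right)},-370 \right)}\right) + U{\left(-110,-62 \right)} = \left(308838 + 239\right) + \left(-16 + 2 \left(-110\right)\right) = 309077 - 236 = 308841$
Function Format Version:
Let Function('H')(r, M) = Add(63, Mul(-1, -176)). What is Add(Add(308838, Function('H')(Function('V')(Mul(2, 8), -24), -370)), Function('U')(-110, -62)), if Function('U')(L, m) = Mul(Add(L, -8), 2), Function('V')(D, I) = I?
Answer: 308841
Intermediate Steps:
Function('U')(L, m) = Add(-16, Mul(2, L)) (Function('U')(L, m) = Mul(Add(-8, L), 2) = Add(-16, Mul(2, L)))
Function('H')(r, M) = 239 (Function('H')(r, M) = Add(63, 176) = 239)
Add(Add(308838, Function('H')(Function('V')(Mul(2, 8), -24), -370)), Function('U')(-110, -62)) = Add(Add(308838, 239), Add(-16, Mul(2, -110))) = Add(309077, Add(-16, -220)) = Add(309077, -236) = 308841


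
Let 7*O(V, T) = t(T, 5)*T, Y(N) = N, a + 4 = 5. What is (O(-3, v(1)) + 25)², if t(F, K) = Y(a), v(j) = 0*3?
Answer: 625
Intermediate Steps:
v(j) = 0
a = 1 (a = -4 + 5 = 1)
t(F, K) = 1
O(V, T) = T/7 (O(V, T) = (1*T)/7 = T/7)
(O(-3, v(1)) + 25)² = ((⅐)*0 + 25)² = (0 + 25)² = 25² = 625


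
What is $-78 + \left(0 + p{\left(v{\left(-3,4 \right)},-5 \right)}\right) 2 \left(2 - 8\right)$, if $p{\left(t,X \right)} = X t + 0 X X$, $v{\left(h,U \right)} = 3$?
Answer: $102$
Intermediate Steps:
$p{\left(t,X \right)} = X t$ ($p{\left(t,X \right)} = X t + 0 X = X t + 0 = X t$)
$-78 + \left(0 + p{\left(v{\left(-3,4 \right)},-5 \right)}\right) 2 \left(2 - 8\right) = -78 + \left(0 - 15\right) 2 \left(2 - 8\right) = -78 + \left(-15\right) 2 \left(-6\right) = -78 - -180 = -78 + 180 = 102$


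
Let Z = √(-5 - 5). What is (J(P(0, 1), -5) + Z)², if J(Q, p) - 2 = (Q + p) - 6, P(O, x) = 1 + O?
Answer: (8 - I*√10)² ≈ 54.0 - 50.596*I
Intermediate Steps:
Z = I*√10 (Z = √(-10) = I*√10 ≈ 3.1623*I)
J(Q, p) = -4 + Q + p (J(Q, p) = 2 + ((Q + p) - 6) = 2 + (-6 + Q + p) = -4 + Q + p)
(J(P(0, 1), -5) + Z)² = ((-4 + (1 + 0) - 5) + I*√10)² = ((-4 + 1 - 5) + I*√10)² = (-8 + I*√10)²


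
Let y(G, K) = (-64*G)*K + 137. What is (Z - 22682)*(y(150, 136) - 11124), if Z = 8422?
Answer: 18774530620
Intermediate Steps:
y(G, K) = 137 - 64*G*K (y(G, K) = -64*G*K + 137 = 137 - 64*G*K)
(Z - 22682)*(y(150, 136) - 11124) = (8422 - 22682)*((137 - 64*150*136) - 11124) = -14260*((137 - 1305600) - 11124) = -14260*(-1305463 - 11124) = -14260*(-1316587) = 18774530620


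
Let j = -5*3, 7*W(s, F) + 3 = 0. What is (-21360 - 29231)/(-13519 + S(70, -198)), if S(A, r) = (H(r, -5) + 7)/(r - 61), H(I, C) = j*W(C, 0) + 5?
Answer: 91721483/24510076 ≈ 3.7422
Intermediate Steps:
W(s, F) = -3/7 (W(s, F) = -3/7 + (1/7)*0 = -3/7 + 0 = -3/7)
j = -15
H(I, C) = 80/7 (H(I, C) = -15*(-3/7) + 5 = 45/7 + 5 = 80/7)
S(A, r) = 129/(7*(-61 + r)) (S(A, r) = (80/7 + 7)/(r - 61) = 129/(7*(-61 + r)))
(-21360 - 29231)/(-13519 + S(70, -198)) = (-21360 - 29231)/(-13519 + 129/(7*(-61 - 198))) = -50591/(-13519 + (129/7)/(-259)) = -50591/(-13519 + (129/7)*(-1/259)) = -50591/(-13519 - 129/1813) = -50591/(-24510076/1813) = -50591*(-1813/24510076) = 91721483/24510076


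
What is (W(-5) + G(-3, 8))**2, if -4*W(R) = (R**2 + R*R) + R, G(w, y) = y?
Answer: 169/16 ≈ 10.563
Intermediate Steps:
W(R) = -R**2/2 - R/4 (W(R) = -((R**2 + R*R) + R)/4 = -((R**2 + R**2) + R)/4 = -(2*R**2 + R)/4 = -(R + 2*R**2)/4 = -R**2/2 - R/4)
(W(-5) + G(-3, 8))**2 = (-1/4*(-5)*(1 + 2*(-5)) + 8)**2 = (-1/4*(-5)*(1 - 10) + 8)**2 = (-1/4*(-5)*(-9) + 8)**2 = (-45/4 + 8)**2 = (-13/4)**2 = 169/16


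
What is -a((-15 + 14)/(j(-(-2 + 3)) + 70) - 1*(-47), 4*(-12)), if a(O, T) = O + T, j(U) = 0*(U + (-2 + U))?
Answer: 71/70 ≈ 1.0143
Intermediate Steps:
j(U) = 0 (j(U) = 0*(-2 + 2*U) = 0)
-a((-15 + 14)/(j(-(-2 + 3)) + 70) - 1*(-47), 4*(-12)) = -(((-15 + 14)/(0 + 70) - 1*(-47)) + 4*(-12)) = -((-1/70 + 47) - 48) = -(3289/70 - 48) = -1*(-71/70) = 71/70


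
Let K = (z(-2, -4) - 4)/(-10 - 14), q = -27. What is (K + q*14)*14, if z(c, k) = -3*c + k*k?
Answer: -10605/2 ≈ -5302.5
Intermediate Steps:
z(c, k) = k² - 3*c (z(c, k) = -3*c + k² = k² - 3*c)
K = -¾ (K = (((-4)² - 3*(-2)) - 4)/(-10 - 14) = ((16 + 6) - 4)/(-24) = (22 - 4)*(-1/24) = 18*(-1/24) = -¾ ≈ -0.75000)
(K + q*14)*14 = (-¾ - 27*14)*14 = (-¾ - 378)*14 = -1515/4*14 = -10605/2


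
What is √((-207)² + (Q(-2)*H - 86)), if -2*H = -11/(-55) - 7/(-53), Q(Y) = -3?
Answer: √3003066655/265 ≈ 206.79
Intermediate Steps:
H = -44/265 (H = -(-11/(-55) - 7/(-53))/2 = -(-11*(-1/55) - 7*(-1/53))/2 = -(⅕ + 7/53)/2 = -½*88/265 = -44/265 ≈ -0.16604)
√((-207)² + (Q(-2)*H - 86)) = √((-207)² + (-3*(-44/265) - 86)) = √(42849 + (132/265 - 86)) = √(42849 - 22658/265) = √(11332327/265) = √3003066655/265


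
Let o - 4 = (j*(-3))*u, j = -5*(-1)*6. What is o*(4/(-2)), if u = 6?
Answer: 1072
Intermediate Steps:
j = 30 (j = 5*6 = 30)
o = -536 (o = 4 + (30*(-3))*6 = 4 - 90*6 = 4 - 540 = -536)
o*(4/(-2)) = -2144/(-2) = -2144*(-1)/2 = -536*(-2) = 1072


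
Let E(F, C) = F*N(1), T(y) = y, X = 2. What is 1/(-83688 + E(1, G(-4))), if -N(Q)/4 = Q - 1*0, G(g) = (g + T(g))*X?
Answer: -1/83692 ≈ -1.1949e-5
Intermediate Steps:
G(g) = 4*g (G(g) = (g + g)*2 = (2*g)*2 = 4*g)
N(Q) = -4*Q (N(Q) = -4*(Q - 1*0) = -4*(Q + 0) = -4*Q)
E(F, C) = -4*F (E(F, C) = F*(-4*1) = F*(-4) = -4*F)
1/(-83688 + E(1, G(-4))) = 1/(-83688 - 4*1) = 1/(-83688 - 4) = 1/(-83692) = -1/83692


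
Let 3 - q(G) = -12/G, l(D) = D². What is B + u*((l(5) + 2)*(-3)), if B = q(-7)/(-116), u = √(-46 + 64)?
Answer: -9/812 - 243*√2 ≈ -343.67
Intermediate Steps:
u = 3*√2 (u = √18 = 3*√2 ≈ 4.2426)
q(G) = 3 + 12/G (q(G) = 3 - (-12)/G = 3 + 12/G)
B = -9/812 (B = (3 + 12/(-7))/(-116) = (3 + 12*(-⅐))*(-1/116) = (3 - 12/7)*(-1/116) = (9/7)*(-1/116) = -9/812 ≈ -0.011084)
B + u*((l(5) + 2)*(-3)) = -9/812 + (3*√2)*((5² + 2)*(-3)) = -9/812 + (3*√2)*((25 + 2)*(-3)) = -9/812 + (3*√2)*(27*(-3)) = -9/812 + (3*√2)*(-81) = -9/812 - 243*√2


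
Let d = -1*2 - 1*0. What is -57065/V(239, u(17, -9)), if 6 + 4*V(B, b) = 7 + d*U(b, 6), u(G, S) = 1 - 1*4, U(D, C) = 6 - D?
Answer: 228260/17 ≈ 13427.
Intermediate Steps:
d = -2 (d = -2 + 0 = -2)
u(G, S) = -3 (u(G, S) = 1 - 4 = -3)
V(B, b) = -11/4 + b/2 (V(B, b) = -3/2 + (7 - 2*(6 - b))/4 = -3/2 + (7 + (-12 + 2*b))/4 = -3/2 + (-5 + 2*b)/4 = -3/2 + (-5/4 + b/2) = -11/4 + b/2)
-57065/V(239, u(17, -9)) = -57065/(-11/4 + (1/2)*(-3)) = -57065/(-11/4 - 3/2) = -57065/(-17/4) = -57065*(-4/17) = 228260/17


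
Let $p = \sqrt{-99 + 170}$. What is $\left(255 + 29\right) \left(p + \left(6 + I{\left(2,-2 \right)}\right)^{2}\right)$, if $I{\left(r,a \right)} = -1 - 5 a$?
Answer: $63900 + 284 \sqrt{71} \approx 66293.0$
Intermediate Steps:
$p = \sqrt{71} \approx 8.4261$
$\left(255 + 29\right) \left(p + \left(6 + I{\left(2,-2 \right)}\right)^{2}\right) = \left(255 + 29\right) \left(\sqrt{71} + \left(6 - -9\right)^{2}\right) = 284 \left(\sqrt{71} + \left(6 + \left(-1 + 10\right)\right)^{2}\right) = 284 \left(\sqrt{71} + \left(6 + 9\right)^{2}\right) = 284 \left(\sqrt{71} + 15^{2}\right) = 284 \left(\sqrt{71} + 225\right) = 284 \left(225 + \sqrt{71}\right) = 63900 + 284 \sqrt{71}$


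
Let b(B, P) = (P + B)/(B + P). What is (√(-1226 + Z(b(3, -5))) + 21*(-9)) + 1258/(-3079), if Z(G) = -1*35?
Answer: -583189/3079 + I*√1261 ≈ -189.41 + 35.511*I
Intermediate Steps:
b(B, P) = 1 (b(B, P) = (B + P)/(B + P) = 1)
Z(G) = -35
(√(-1226 + Z(b(3, -5))) + 21*(-9)) + 1258/(-3079) = (√(-1226 - 35) + 21*(-9)) + 1258/(-3079) = (√(-1261) - 189) + 1258*(-1/3079) = (I*√1261 - 189) - 1258/3079 = (-189 + I*√1261) - 1258/3079 = -583189/3079 + I*√1261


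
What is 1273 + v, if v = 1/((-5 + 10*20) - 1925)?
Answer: 2202289/1730 ≈ 1273.0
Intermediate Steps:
v = -1/1730 (v = 1/((-5 + 200) - 1925) = 1/(195 - 1925) = 1/(-1730) = -1/1730 ≈ -0.00057803)
1273 + v = 1273 - 1/1730 = 2202289/1730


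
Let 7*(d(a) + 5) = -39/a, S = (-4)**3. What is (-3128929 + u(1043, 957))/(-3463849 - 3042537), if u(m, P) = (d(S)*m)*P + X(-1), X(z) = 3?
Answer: 514098457/416408704 ≈ 1.2346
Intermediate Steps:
S = -64
d(a) = -5 - 39/(7*a) (d(a) = -5 + (-39/a)/7 = -5 - 39/(7*a))
u(m, P) = 3 - 2201*P*m/448 (u(m, P) = ((-5 - 39/7/(-64))*m)*P + 3 = ((-5 - 39/7*(-1/64))*m)*P + 3 = ((-5 + 39/448)*m)*P + 3 = (-2201*m/448)*P + 3 = -2201*P*m/448 + 3 = 3 - 2201*P*m/448)
(-3128929 + u(1043, 957))/(-3463849 - 3042537) = (-3128929 + (3 - 2201/448*957*1043))/(-3463849 - 3042537) = (-3128929 + (3 - 313847193/64))/(-6506386) = (-3128929 - 313847001/64)*(-1/6506386) = -514098457/64*(-1/6506386) = 514098457/416408704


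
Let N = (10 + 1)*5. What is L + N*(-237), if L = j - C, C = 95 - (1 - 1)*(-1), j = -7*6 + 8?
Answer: -13164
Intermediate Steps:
j = -34 (j = -42 + 8 = -34)
N = 55 (N = 11*5 = 55)
C = 95 (C = 95 - 0*(-1) = 95 - 1*0 = 95 + 0 = 95)
L = -129 (L = -34 - 1*95 = -34 - 95 = -129)
L + N*(-237) = -129 + 55*(-237) = -129 - 13035 = -13164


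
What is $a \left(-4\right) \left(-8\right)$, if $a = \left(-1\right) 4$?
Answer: $-128$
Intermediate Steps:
$a = -4$
$a \left(-4\right) \left(-8\right) = \left(-4\right) \left(-4\right) \left(-8\right) = 16 \left(-8\right) = -128$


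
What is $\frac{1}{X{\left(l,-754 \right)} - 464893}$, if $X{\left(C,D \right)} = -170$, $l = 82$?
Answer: $- \frac{1}{465063} \approx -2.1502 \cdot 10^{-6}$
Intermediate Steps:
$\frac{1}{X{\left(l,-754 \right)} - 464893} = \frac{1}{-170 - 464893} = \frac{1}{-465063} = - \frac{1}{465063}$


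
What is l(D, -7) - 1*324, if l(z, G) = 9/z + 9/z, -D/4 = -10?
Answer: -6471/20 ≈ -323.55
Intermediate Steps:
D = 40 (D = -4*(-10) = 40)
l(z, G) = 18/z
l(D, -7) - 1*324 = 18/40 - 1*324 = 18*(1/40) - 324 = 9/20 - 324 = -6471/20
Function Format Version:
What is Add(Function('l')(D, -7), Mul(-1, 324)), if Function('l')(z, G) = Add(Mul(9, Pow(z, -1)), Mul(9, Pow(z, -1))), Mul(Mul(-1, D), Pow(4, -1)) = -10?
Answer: Rational(-6471, 20) ≈ -323.55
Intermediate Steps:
D = 40 (D = Mul(-4, -10) = 40)
Function('l')(z, G) = Mul(18, Pow(z, -1))
Add(Function('l')(D, -7), Mul(-1, 324)) = Add(Mul(18, Pow(40, -1)), Mul(-1, 324)) = Add(Mul(18, Rational(1, 40)), -324) = Add(Rational(9, 20), -324) = Rational(-6471, 20)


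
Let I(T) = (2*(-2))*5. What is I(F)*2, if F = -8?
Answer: -40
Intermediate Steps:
I(T) = -20 (I(T) = -4*5 = -20)
I(F)*2 = -20*2 = -40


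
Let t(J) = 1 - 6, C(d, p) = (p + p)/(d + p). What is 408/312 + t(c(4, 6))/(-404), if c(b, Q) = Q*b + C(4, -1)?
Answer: 6933/5252 ≈ 1.3201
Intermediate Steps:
C(d, p) = 2*p/(d + p) (C(d, p) = (2*p)/(d + p) = 2*p/(d + p))
c(b, Q) = -⅔ + Q*b (c(b, Q) = Q*b + 2*(-1)/(4 - 1) = Q*b + 2*(-1)/3 = Q*b + 2*(-1)*(⅓) = Q*b - ⅔ = -⅔ + Q*b)
t(J) = -5
408/312 + t(c(4, 6))/(-404) = 408/312 - 5/(-404) = 408*(1/312) - 5*(-1/404) = 17/13 + 5/404 = 6933/5252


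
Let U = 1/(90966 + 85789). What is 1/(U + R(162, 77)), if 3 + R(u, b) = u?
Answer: 176755/28104046 ≈ 0.0062893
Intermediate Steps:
R(u, b) = -3 + u
U = 1/176755 ≈ 5.6576e-6
1/(U + R(162, 77)) = 1/(1/176755 + (-3 + 162)) = 1/(1/176755 + 159) = 1/(28104046/176755) = 176755/28104046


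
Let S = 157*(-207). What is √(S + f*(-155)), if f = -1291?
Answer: √167606 ≈ 409.40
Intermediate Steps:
S = -32499
√(S + f*(-155)) = √(-32499 - 1291*(-155)) = √(-32499 + 200105) = √167606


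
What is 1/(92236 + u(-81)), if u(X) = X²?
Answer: 1/98797 ≈ 1.0122e-5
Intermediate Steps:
1/(92236 + u(-81)) = 1/(92236 + (-81)²) = 1/(92236 + 6561) = 1/98797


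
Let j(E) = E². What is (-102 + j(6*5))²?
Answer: 636804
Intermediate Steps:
(-102 + j(6*5))² = (-102 + (6*5)²)² = (-102 + 30²)² = (-102 + 900)² = 798² = 636804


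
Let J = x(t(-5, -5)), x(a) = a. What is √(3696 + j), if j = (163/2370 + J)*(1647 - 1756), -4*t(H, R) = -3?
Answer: √20258773035/2370 ≈ 60.056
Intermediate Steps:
t(H, R) = ¾ (t(H, R) = -¼*(-3) = ¾)
J = ¾ ≈ 0.75000
j = -423029/4740 (j = (163/2370 + ¾)*(1647 - 1756) = (163*(1/2370) + ¾)*(-109) = (163/2370 + ¾)*(-109) = (3881/4740)*(-109) = -423029/4740 ≈ -89.247)
√(3696 + j) = √(3696 - 423029/4740) = √(17096011/4740) = √20258773035/2370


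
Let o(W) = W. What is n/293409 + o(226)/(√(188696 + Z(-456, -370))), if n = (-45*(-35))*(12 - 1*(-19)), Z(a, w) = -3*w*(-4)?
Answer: 5425/32601 + 113*√2879/11516 ≈ 0.69291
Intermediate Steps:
Z(a, w) = 12*w
n = 48825 (n = 1575*(12 + 19) = 1575*31 = 48825)
n/293409 + o(226)/(√(188696 + Z(-456, -370))) = 48825/293409 + 226/(√(188696 + 12*(-370))) = 48825*(1/293409) + 226/(√(188696 - 4440)) = 5425/32601 + 226/(√184256) = 5425/32601 + 226/((8*√2879)) = 5425/32601 + 226*(√2879/23032) = 5425/32601 + 113*√2879/11516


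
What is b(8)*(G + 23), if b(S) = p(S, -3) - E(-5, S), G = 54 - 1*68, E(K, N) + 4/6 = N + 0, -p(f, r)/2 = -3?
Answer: -12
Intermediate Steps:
p(f, r) = 6 (p(f, r) = -2*(-3) = 6)
E(K, N) = -⅔ + N (E(K, N) = -⅔ + (N + 0) = -⅔ + N)
G = -14 (G = 54 - 68 = -14)
b(S) = 20/3 - S (b(S) = 6 - (-⅔ + S) = 6 + (⅔ - S) = 20/3 - S)
b(8)*(G + 23) = (20/3 - 1*8)*(-14 + 23) = (20/3 - 8)*9 = -4/3*9 = -12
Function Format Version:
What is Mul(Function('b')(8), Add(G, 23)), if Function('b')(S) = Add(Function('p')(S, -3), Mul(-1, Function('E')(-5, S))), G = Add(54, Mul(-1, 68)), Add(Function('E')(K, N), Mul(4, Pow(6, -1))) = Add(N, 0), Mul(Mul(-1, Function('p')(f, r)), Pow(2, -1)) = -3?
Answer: -12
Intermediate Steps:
Function('p')(f, r) = 6 (Function('p')(f, r) = Mul(-2, -3) = 6)
Function('E')(K, N) = Add(Rational(-2, 3), N) (Function('E')(K, N) = Add(Rational(-2, 3), Add(N, 0)) = Add(Rational(-2, 3), N))
G = -14 (G = Add(54, -68) = -14)
Function('b')(S) = Add(Rational(20, 3), Mul(-1, S)) (Function('b')(S) = Add(6, Mul(-1, Add(Rational(-2, 3), S))) = Add(6, Add(Rational(2, 3), Mul(-1, S))) = Add(Rational(20, 3), Mul(-1, S)))
Mul(Function('b')(8), Add(G, 23)) = Mul(Add(Rational(20, 3), Mul(-1, 8)), Add(-14, 23)) = Mul(Add(Rational(20, 3), -8), 9) = Mul(Rational(-4, 3), 9) = -12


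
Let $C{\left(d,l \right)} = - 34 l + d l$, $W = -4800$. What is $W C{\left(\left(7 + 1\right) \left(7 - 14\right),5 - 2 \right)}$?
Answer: $1296000$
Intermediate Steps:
$W C{\left(\left(7 + 1\right) \left(7 - 14\right),5 - 2 \right)} = - 4800 \left(5 - 2\right) \left(-34 + \left(7 + 1\right) \left(7 - 14\right)\right) = - 4800 \cdot 3 \left(-34 + 8 \left(-7\right)\right) = - 4800 \cdot 3 \left(-34 - 56\right) = - 4800 \cdot 3 \left(-90\right) = \left(-4800\right) \left(-270\right) = 1296000$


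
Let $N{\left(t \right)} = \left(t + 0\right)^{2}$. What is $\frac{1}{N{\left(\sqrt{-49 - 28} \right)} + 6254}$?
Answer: $\frac{1}{6177} \approx 0.00016189$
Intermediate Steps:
$N{\left(t \right)} = t^{2}$
$\frac{1}{N{\left(\sqrt{-49 - 28} \right)} + 6254} = \frac{1}{\left(\sqrt{-49 - 28}\right)^{2} + 6254} = \frac{1}{\left(\sqrt{-77}\right)^{2} + 6254} = \frac{1}{\left(i \sqrt{77}\right)^{2} + 6254} = \frac{1}{-77 + 6254} = \frac{1}{6177}$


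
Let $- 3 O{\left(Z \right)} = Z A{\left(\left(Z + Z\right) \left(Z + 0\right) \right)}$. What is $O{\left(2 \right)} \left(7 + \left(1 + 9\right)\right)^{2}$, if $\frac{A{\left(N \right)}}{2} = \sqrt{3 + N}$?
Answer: $- \frac{1156 \sqrt{11}}{3} \approx -1278.0$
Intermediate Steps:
$A{\left(N \right)} = 2 \sqrt{3 + N}$
$O{\left(Z \right)} = - \frac{2 Z \sqrt{3 + 2 Z^{2}}}{3}$ ($O{\left(Z \right)} = - \frac{Z 2 \sqrt{3 + \left(Z + Z\right) \left(Z + 0\right)}}{3} = - \frac{Z 2 \sqrt{3 + 2 Z Z}}{3} = - \frac{Z 2 \sqrt{3 + 2 Z^{2}}}{3} = - \frac{2 Z \sqrt{3 + 2 Z^{2}}}{3}$)
$O{\left(2 \right)} \left(7 + \left(1 + 9\right)\right)^{2} = \left(- \frac{2}{3}\right) 2 \sqrt{3 + 2 \cdot 2^{2}} \left(7 + \left(1 + 9\right)\right)^{2} = \left(- \frac{2}{3}\right) 2 \sqrt{3 + 2 \cdot 4} \left(7 + 10\right)^{2} = \left(- \frac{2}{3}\right) 2 \sqrt{3 + 8} \cdot 17^{2} = \left(- \frac{2}{3}\right) 2 \sqrt{11} \cdot 289 = - \frac{4 \sqrt{11}}{3} \cdot 289 = - \frac{1156 \sqrt{11}}{3}$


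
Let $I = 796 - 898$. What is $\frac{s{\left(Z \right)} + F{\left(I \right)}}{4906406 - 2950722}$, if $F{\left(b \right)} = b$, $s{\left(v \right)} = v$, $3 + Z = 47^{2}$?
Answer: $\frac{526}{488921} \approx 0.0010758$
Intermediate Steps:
$Z = 2206$ ($Z = -3 + 47^{2} = -3 + 2209 = 2206$)
$I = -102$
$\frac{s{\left(Z \right)} + F{\left(I \right)}}{4906406 - 2950722} = \frac{2206 - 102}{4906406 - 2950722} = \frac{2104}{1955684} = 2104 \cdot \frac{1}{1955684} = \frac{526}{488921}$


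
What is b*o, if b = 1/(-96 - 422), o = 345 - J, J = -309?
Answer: -327/259 ≈ -1.2625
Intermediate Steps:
o = 654 (o = 345 - 1*(-309) = 345 + 309 = 654)
b = -1/518 (b = 1/(-518) = -1/518 ≈ -0.0019305)
b*o = -1/518*654 = -327/259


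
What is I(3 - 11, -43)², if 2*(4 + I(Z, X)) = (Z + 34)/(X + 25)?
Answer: 7225/324 ≈ 22.299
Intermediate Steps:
I(Z, X) = -4 + (34 + Z)/(2*(25 + X)) (I(Z, X) = -4 + ((Z + 34)/(X + 25))/2 = -4 + ((34 + Z)/(25 + X))/2 = -4 + (34 + Z)/(2*(25 + X)))
I(3 - 11, -43)² = ((-166 + (3 - 11) - 8*(-43))/(2*(25 - 43)))² = ((½)*(-166 - 8 + 344)/(-18))² = ((½)*(-1/18)*170)² = (-85/18)² = 7225/324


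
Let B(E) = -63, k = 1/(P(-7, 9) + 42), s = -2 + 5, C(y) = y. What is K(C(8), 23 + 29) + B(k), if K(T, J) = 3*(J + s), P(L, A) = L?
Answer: 102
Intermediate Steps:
s = 3
k = 1/35 (k = 1/(-7 + 42) = 1/35 ≈ 0.028571)
K(T, J) = 9 + 3*J (K(T, J) = 3*(J + 3) = 3*(3 + J) = 9 + 3*J)
K(C(8), 23 + 29) + B(k) = (9 + 3*(23 + 29)) - 63 = (9 + 3*52) - 63 = (9 + 156) - 63 = 165 - 63 = 102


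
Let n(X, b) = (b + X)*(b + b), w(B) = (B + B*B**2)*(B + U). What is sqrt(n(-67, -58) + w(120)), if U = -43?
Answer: 2*sqrt(33269935) ≈ 11536.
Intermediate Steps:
w(B) = (-43 + B)*(B + B**3) (w(B) = (B + B*B**2)*(B - 43) = (B + B**3)*(-43 + B) = (-43 + B)*(B + B**3))
n(X, b) = 2*b*(X + b) (n(X, b) = (X + b)*(2*b) = 2*b*(X + b))
sqrt(n(-67, -58) + w(120)) = sqrt(2*(-58)*(-67 - 58) + 120*(-43 + 120 + 120**3 - 43*120**2)) = sqrt(2*(-58)*(-125) + 120*(-43 + 120 + 1728000 - 43*14400)) = sqrt(14500 + 120*(-43 + 120 + 1728000 - 619200)) = sqrt(14500 + 120*1108877) = sqrt(14500 + 133065240) = sqrt(133079740) = 2*sqrt(33269935)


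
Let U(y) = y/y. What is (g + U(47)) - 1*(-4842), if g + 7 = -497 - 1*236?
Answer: 4103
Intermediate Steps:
U(y) = 1
g = -740 (g = -7 + (-497 - 1*236) = -7 + (-497 - 236) = -7 - 733 = -740)
(g + U(47)) - 1*(-4842) = (-740 + 1) - 1*(-4842) = -739 + 4842 = 4103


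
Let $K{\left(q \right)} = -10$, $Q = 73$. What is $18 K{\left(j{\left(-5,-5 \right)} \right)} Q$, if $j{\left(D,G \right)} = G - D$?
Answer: $-13140$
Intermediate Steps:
$18 K{\left(j{\left(-5,-5 \right)} \right)} Q = 18 \left(-10\right) 73 = \left(-180\right) 73 = -13140$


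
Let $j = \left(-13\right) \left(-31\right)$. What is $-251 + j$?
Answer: $152$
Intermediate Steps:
$j = 403$
$-251 + j = -251 + 403 = 152$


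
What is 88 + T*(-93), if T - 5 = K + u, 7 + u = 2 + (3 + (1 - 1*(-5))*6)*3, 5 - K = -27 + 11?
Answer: -12746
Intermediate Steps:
K = 21 (K = 5 - (-27 + 11) = 5 - 1*(-16) = 5 + 16 = 21)
u = 112 (u = -7 + (2 + (3 + (1 - 1*(-5))*6)*3) = -7 + (2 + (3 + (1 + 5)*6)*3) = -7 + (2 + (3 + 6*6)*3) = -7 + (2 + (3 + 36)*3) = -7 + (2 + 39*3) = -7 + (2 + 117) = -7 + 119 = 112)
T = 138 (T = 5 + (21 + 112) = 5 + 133 = 138)
88 + T*(-93) = 88 + 138*(-93) = 88 - 12834 = -12746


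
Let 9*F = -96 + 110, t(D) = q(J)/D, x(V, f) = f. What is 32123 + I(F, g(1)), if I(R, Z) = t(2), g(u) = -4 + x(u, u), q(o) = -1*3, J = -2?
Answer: 64243/2 ≈ 32122.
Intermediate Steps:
q(o) = -3
g(u) = -4 + u
t(D) = -3/D
F = 14/9 (F = (-96 + 110)/9 = (1/9)*14 = 14/9 ≈ 1.5556)
I(R, Z) = -3/2
32123 + I(F, g(1)) = 32123 - 3/2 = 64243/2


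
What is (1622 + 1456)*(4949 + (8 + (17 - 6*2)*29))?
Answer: 15703956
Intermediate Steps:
(1622 + 1456)*(4949 + (8 + (17 - 6*2)*29)) = 3078*(4949 + (8 + (17 - 3*4)*29)) = 3078*(4949 + (8 + (17 - 12)*29)) = 3078*(4949 + (8 + 5*29)) = 3078*(4949 + (8 + 145)) = 3078*(4949 + 153) = 3078*5102 = 15703956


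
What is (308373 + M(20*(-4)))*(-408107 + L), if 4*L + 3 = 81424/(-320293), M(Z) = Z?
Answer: -161192938438742151/1281172 ≈ -1.2582e+11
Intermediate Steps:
L = -1042303/1281172 (L = -¾ + (81424/(-320293))/4 = -¾ + (81424*(-1/320293))/4 = -¾ + (¼)*(-81424/320293) = -¾ - 20356/320293 = -1042303/1281172 ≈ -0.81355)
(308373 + M(20*(-4)))*(-408107 + L) = (308373 + 20*(-4))*(-408107 - 1042303/1281172) = (308373 - 80)*(-522856303707/1281172) = 308293*(-522856303707/1281172) = -161192938438742151/1281172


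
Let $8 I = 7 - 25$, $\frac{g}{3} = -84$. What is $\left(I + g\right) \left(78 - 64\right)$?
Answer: $- \frac{7119}{2} \approx -3559.5$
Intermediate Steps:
$g = -252$ ($g = 3 \left(-84\right) = -252$)
$I = - \frac{9}{4}$ ($I = \frac{7 - 25}{8} = \frac{1}{8} \left(-18\right) = - \frac{9}{4} \approx -2.25$)
$\left(I + g\right) \left(78 - 64\right) = \left(- \frac{9}{4} - 252\right) \left(78 - 64\right) = - \frac{1017 \left(78 - 64\right)}{4} = \left(- \frac{1017}{4}\right) 14 = - \frac{7119}{2}$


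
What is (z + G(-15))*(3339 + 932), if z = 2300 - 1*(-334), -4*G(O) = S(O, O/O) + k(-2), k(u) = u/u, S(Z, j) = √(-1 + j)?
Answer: 44994985/4 ≈ 1.1249e+7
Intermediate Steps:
k(u) = 1
G(O) = -¼ (G(O) = -(√(-1 + O/O) + 1)/4 = -(√(-1 + 1) + 1)/4 = -(√0 + 1)/4 = -(0 + 1)/4 = -¼*1 = -¼)
z = 2634 (z = 2300 + 334 = 2634)
(z + G(-15))*(3339 + 932) = (2634 - ¼)*(3339 + 932) = (10535/4)*4271 = 44994985/4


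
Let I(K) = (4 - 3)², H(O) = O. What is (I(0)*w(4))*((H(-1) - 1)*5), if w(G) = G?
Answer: -40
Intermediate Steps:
I(K) = 1 (I(K) = 1² = 1)
(I(0)*w(4))*((H(-1) - 1)*5) = (1*4)*((-1 - 1)*5) = 4*(-2*5) = 4*(-10) = -40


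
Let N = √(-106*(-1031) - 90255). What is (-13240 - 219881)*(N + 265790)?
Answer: -61961230590 - 233121*√19031 ≈ -6.1993e+10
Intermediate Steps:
N = √19031 (N = √(109286 - 90255) = √19031 ≈ 137.95)
(-13240 - 219881)*(N + 265790) = (-13240 - 219881)*(√19031 + 265790) = -233121*(265790 + √19031) = -61961230590 - 233121*√19031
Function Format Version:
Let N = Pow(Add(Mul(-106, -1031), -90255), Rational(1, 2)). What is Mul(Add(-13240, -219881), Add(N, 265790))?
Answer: Add(-61961230590, Mul(-233121, Pow(19031, Rational(1, 2)))) ≈ -6.1993e+10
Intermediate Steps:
N = Pow(19031, Rational(1, 2)) (N = Pow(Add(109286, -90255), Rational(1, 2)) = Pow(19031, Rational(1, 2)) ≈ 137.95)
Mul(Add(-13240, -219881), Add(N, 265790)) = Mul(Add(-13240, -219881), Add(Pow(19031, Rational(1, 2)), 265790)) = Mul(-233121, Add(265790, Pow(19031, Rational(1, 2)))) = Add(-61961230590, Mul(-233121, Pow(19031, Rational(1, 2))))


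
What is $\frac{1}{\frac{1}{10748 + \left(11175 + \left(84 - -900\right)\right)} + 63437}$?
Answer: $\frac{22907}{1453151360} \approx 1.5764 \cdot 10^{-5}$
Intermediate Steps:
$\frac{1}{\frac{1}{10748 + \left(11175 + \left(84 - -900\right)\right)} + 63437} = \frac{1}{\frac{1}{10748 + \left(11175 + \left(84 + 900\right)\right)} + 63437} = \frac{1}{\frac{1}{10748 + \left(11175 + 984\right)} + 63437} = \frac{1}{\frac{1}{10748 + 12159} + 63437} = \frac{1}{\frac{1}{22907} + 63437} = \frac{1}{\frac{1453151360}{22907}} = \frac{22907}{1453151360}$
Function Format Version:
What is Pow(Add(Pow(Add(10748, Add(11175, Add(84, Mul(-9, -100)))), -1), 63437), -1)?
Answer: Rational(22907, 1453151360) ≈ 1.5764e-5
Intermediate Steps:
Pow(Add(Pow(Add(10748, Add(11175, Add(84, Mul(-9, -100)))), -1), 63437), -1) = Pow(Add(Pow(Add(10748, Add(11175, Add(84, 900))), -1), 63437), -1) = Pow(Add(Pow(Add(10748, Add(11175, 984)), -1), 63437), -1) = Pow(Add(Pow(Add(10748, 12159), -1), 63437), -1) = Pow(Add(Pow(22907, -1), 63437), -1) = Pow(Add(Rational(1, 22907), 63437), -1) = Pow(Rational(1453151360, 22907), -1) = Rational(22907, 1453151360)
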